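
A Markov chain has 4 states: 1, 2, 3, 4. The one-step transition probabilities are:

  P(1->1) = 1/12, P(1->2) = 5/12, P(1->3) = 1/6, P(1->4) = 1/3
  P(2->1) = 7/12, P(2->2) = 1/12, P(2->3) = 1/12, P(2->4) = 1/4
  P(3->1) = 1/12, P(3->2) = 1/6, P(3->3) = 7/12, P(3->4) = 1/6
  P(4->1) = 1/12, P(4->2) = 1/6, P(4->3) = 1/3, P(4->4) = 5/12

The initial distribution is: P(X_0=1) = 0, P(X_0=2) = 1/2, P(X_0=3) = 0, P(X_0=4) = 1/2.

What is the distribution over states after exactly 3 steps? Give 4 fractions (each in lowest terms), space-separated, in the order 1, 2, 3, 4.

Propagating the distribution step by step (d_{t+1} = d_t * P):
d_0 = (1=0, 2=1/2, 3=0, 4=1/2)
  d_1[1] = 0*1/12 + 1/2*7/12 + 0*1/12 + 1/2*1/12 = 1/3
  d_1[2] = 0*5/12 + 1/2*1/12 + 0*1/6 + 1/2*1/6 = 1/8
  d_1[3] = 0*1/6 + 1/2*1/12 + 0*7/12 + 1/2*1/3 = 5/24
  d_1[4] = 0*1/3 + 1/2*1/4 + 0*1/6 + 1/2*5/12 = 1/3
d_1 = (1=1/3, 2=1/8, 3=5/24, 4=1/3)
  d_2[1] = 1/3*1/12 + 1/8*7/12 + 5/24*1/12 + 1/3*1/12 = 7/48
  d_2[2] = 1/3*5/12 + 1/8*1/12 + 5/24*1/6 + 1/3*1/6 = 23/96
  d_2[3] = 1/3*1/6 + 1/8*1/12 + 5/24*7/12 + 1/3*1/3 = 43/144
  d_2[4] = 1/3*1/3 + 1/8*1/4 + 5/24*1/6 + 1/3*5/12 = 91/288
d_2 = (1=7/48, 2=23/96, 3=43/144, 4=91/288)
  d_3[1] = 7/48*1/12 + 23/96*7/12 + 43/144*1/12 + 91/288*1/12 = 13/64
  d_3[2] = 7/48*5/12 + 23/96*1/12 + 43/144*1/6 + 91/288*1/6 = 211/1152
  d_3[3] = 7/48*1/6 + 23/96*1/12 + 43/144*7/12 + 91/288*1/3 = 373/1152
  d_3[4] = 7/48*1/3 + 23/96*1/4 + 43/144*1/6 + 91/288*5/12 = 167/576
d_3 = (1=13/64, 2=211/1152, 3=373/1152, 4=167/576)

Answer: 13/64 211/1152 373/1152 167/576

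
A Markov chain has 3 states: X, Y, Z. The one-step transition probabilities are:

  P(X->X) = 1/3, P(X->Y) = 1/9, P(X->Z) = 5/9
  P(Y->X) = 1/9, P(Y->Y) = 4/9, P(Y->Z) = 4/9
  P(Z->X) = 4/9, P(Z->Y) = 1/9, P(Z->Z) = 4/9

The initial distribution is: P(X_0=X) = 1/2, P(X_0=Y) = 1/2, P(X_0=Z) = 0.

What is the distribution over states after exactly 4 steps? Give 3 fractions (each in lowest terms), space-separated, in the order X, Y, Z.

Propagating the distribution step by step (d_{t+1} = d_t * P):
d_0 = (X=1/2, Y=1/2, Z=0)
  d_1[X] = 1/2*1/3 + 1/2*1/9 + 0*4/9 = 2/9
  d_1[Y] = 1/2*1/9 + 1/2*4/9 + 0*1/9 = 5/18
  d_1[Z] = 1/2*5/9 + 1/2*4/9 + 0*4/9 = 1/2
d_1 = (X=2/9, Y=5/18, Z=1/2)
  d_2[X] = 2/9*1/3 + 5/18*1/9 + 1/2*4/9 = 53/162
  d_2[Y] = 2/9*1/9 + 5/18*4/9 + 1/2*1/9 = 11/54
  d_2[Z] = 2/9*5/9 + 5/18*4/9 + 1/2*4/9 = 38/81
d_2 = (X=53/162, Y=11/54, Z=38/81)
  d_3[X] = 53/162*1/3 + 11/54*1/9 + 38/81*4/9 = 248/729
  d_3[Y] = 53/162*1/9 + 11/54*4/9 + 38/81*1/9 = 29/162
  d_3[Z] = 53/162*5/9 + 11/54*4/9 + 38/81*4/9 = 701/1458
d_3 = (X=248/729, Y=29/162, Z=701/1458)
  d_4[X] = 248/729*1/3 + 29/162*1/9 + 701/1458*4/9 = 4553/13122
  d_4[Y] = 248/729*1/9 + 29/162*4/9 + 701/1458*1/9 = 83/486
  d_4[Z] = 248/729*5/9 + 29/162*4/9 + 701/1458*4/9 = 3164/6561
d_4 = (X=4553/13122, Y=83/486, Z=3164/6561)

Answer: 4553/13122 83/486 3164/6561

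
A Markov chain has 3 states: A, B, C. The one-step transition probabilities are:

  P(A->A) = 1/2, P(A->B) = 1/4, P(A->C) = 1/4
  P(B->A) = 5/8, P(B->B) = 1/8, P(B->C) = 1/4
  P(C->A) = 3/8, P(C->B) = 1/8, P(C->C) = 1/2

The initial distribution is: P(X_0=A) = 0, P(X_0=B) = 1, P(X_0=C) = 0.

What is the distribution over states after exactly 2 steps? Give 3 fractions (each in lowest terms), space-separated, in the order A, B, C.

Propagating the distribution step by step (d_{t+1} = d_t * P):
d_0 = (A=0, B=1, C=0)
  d_1[A] = 0*1/2 + 1*5/8 + 0*3/8 = 5/8
  d_1[B] = 0*1/4 + 1*1/8 + 0*1/8 = 1/8
  d_1[C] = 0*1/4 + 1*1/4 + 0*1/2 = 1/4
d_1 = (A=5/8, B=1/8, C=1/4)
  d_2[A] = 5/8*1/2 + 1/8*5/8 + 1/4*3/8 = 31/64
  d_2[B] = 5/8*1/4 + 1/8*1/8 + 1/4*1/8 = 13/64
  d_2[C] = 5/8*1/4 + 1/8*1/4 + 1/4*1/2 = 5/16
d_2 = (A=31/64, B=13/64, C=5/16)

Answer: 31/64 13/64 5/16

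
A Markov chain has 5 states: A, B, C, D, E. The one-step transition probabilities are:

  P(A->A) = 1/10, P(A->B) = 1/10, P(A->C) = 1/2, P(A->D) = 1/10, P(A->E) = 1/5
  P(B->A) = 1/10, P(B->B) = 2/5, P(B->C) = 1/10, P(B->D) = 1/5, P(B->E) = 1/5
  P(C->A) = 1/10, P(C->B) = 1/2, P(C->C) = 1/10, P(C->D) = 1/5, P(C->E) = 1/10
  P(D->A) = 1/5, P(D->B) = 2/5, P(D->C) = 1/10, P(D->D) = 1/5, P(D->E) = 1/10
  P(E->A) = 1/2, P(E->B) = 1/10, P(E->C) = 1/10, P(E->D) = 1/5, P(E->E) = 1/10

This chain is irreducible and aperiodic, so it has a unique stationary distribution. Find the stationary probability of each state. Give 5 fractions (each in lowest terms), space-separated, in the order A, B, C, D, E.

The stationary distribution satisfies pi = pi * P, i.e.:
  pi_A = 1/10*pi_A + 1/10*pi_B + 1/10*pi_C + 1/5*pi_D + 1/2*pi_E
  pi_B = 1/10*pi_A + 2/5*pi_B + 1/2*pi_C + 2/5*pi_D + 1/10*pi_E
  pi_C = 1/2*pi_A + 1/10*pi_B + 1/10*pi_C + 1/10*pi_D + 1/10*pi_E
  pi_D = 1/10*pi_A + 1/5*pi_B + 1/5*pi_C + 1/5*pi_D + 1/5*pi_E
  pi_E = 1/5*pi_A + 1/5*pi_B + 1/10*pi_C + 1/10*pi_D + 1/10*pi_E
with normalization: pi_A + pi_B + pi_C + pi_D + pi_E = 1.

Using the first 4 balance equations plus normalization, the linear system A*pi = b is:
  [-9/10, 1/10, 1/10, 1/5, 1/2] . pi = 0
  [1/10, -3/5, 1/2, 2/5, 1/10] . pi = 0
  [1/2, 1/10, -9/10, 1/10, 1/10] . pi = 0
  [1/10, 1/5, 1/5, -4/5, 1/5] . pi = 0
  [1, 1, 1, 1, 1] . pi = 1

Solving yields:
  pi_A = 200/1123
  pi_B = 358/1123
  pi_C = 1923/11230
  pi_D = 1023/5615
  pi_E = 1681/11230

Verification (pi * P):
  200/1123*1/10 + 358/1123*1/10 + 1923/11230*1/10 + 1023/5615*1/5 + 1681/11230*1/2 = 200/1123 = pi_A  (ok)
  200/1123*1/10 + 358/1123*2/5 + 1923/11230*1/2 + 1023/5615*2/5 + 1681/11230*1/10 = 358/1123 = pi_B  (ok)
  200/1123*1/2 + 358/1123*1/10 + 1923/11230*1/10 + 1023/5615*1/10 + 1681/11230*1/10 = 1923/11230 = pi_C  (ok)
  200/1123*1/10 + 358/1123*1/5 + 1923/11230*1/5 + 1023/5615*1/5 + 1681/11230*1/5 = 1023/5615 = pi_D  (ok)
  200/1123*1/5 + 358/1123*1/5 + 1923/11230*1/10 + 1023/5615*1/10 + 1681/11230*1/10 = 1681/11230 = pi_E  (ok)

Answer: 200/1123 358/1123 1923/11230 1023/5615 1681/11230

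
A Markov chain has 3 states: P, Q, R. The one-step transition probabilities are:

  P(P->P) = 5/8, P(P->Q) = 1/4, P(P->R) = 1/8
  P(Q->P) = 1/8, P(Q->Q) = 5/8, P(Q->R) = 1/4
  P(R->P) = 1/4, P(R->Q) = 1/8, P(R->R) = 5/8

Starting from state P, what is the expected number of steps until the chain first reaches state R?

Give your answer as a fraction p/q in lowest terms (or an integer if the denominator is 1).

Answer: 40/7

Derivation:
Let h_i = expected steps to first reach R from state i.
Boundary: h_R = 0.
First-step equations for the other states:
  h_P = 1 + 5/8*h_P + 1/4*h_Q + 1/8*h_R
  h_Q = 1 + 1/8*h_P + 5/8*h_Q + 1/4*h_R

Substituting h_R = 0 and rearranging gives the linear system (I - Q) h = 1:
  [3/8, -1/4] . (h_P, h_Q) = 1
  [-1/8, 3/8] . (h_P, h_Q) = 1

Solving yields:
  h_P = 40/7
  h_Q = 32/7

Starting state is P, so the expected hitting time is h_P = 40/7.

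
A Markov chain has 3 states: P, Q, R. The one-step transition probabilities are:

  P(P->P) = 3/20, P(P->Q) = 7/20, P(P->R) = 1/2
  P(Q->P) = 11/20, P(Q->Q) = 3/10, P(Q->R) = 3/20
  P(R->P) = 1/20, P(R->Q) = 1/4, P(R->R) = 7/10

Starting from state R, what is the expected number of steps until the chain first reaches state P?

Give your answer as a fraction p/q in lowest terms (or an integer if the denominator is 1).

Let h_i = expected steps to first reach P from state i.
Boundary: h_P = 0.
First-step equations for the other states:
  h_Q = 1 + 11/20*h_P + 3/10*h_Q + 3/20*h_R
  h_R = 1 + 1/20*h_P + 1/4*h_Q + 7/10*h_R

Substituting h_P = 0 and rearranging gives the linear system (I - Q) h = 1:
  [7/10, -3/20] . (h_Q, h_R) = 1
  [-1/4, 3/10] . (h_Q, h_R) = 1

Solving yields:
  h_Q = 60/23
  h_R = 380/69

Starting state is R, so the expected hitting time is h_R = 380/69.

Answer: 380/69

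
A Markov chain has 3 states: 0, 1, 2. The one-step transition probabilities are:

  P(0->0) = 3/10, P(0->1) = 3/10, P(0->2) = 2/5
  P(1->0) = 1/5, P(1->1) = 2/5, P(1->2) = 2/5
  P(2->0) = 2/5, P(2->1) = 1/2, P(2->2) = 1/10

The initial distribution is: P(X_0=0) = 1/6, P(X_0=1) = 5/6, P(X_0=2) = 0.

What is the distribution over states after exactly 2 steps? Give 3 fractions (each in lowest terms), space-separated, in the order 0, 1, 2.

Propagating the distribution step by step (d_{t+1} = d_t * P):
d_0 = (0=1/6, 1=5/6, 2=0)
  d_1[0] = 1/6*3/10 + 5/6*1/5 + 0*2/5 = 13/60
  d_1[1] = 1/6*3/10 + 5/6*2/5 + 0*1/2 = 23/60
  d_1[2] = 1/6*2/5 + 5/6*2/5 + 0*1/10 = 2/5
d_1 = (0=13/60, 1=23/60, 2=2/5)
  d_2[0] = 13/60*3/10 + 23/60*1/5 + 2/5*2/5 = 181/600
  d_2[1] = 13/60*3/10 + 23/60*2/5 + 2/5*1/2 = 251/600
  d_2[2] = 13/60*2/5 + 23/60*2/5 + 2/5*1/10 = 7/25
d_2 = (0=181/600, 1=251/600, 2=7/25)

Answer: 181/600 251/600 7/25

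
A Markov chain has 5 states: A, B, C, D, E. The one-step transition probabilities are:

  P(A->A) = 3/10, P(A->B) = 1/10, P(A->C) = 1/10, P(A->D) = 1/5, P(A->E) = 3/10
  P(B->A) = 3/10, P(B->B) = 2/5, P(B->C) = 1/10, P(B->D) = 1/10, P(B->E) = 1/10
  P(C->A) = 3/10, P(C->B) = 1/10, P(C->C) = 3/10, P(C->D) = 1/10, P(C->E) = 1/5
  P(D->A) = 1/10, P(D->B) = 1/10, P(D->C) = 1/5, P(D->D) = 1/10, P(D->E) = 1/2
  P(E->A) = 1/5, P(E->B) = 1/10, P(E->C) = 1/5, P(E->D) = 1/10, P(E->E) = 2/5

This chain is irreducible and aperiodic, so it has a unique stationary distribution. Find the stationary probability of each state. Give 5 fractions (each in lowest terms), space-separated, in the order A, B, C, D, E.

The stationary distribution satisfies pi = pi * P, i.e.:
  pi_A = 3/10*pi_A + 3/10*pi_B + 3/10*pi_C + 1/10*pi_D + 1/5*pi_E
  pi_B = 1/10*pi_A + 2/5*pi_B + 1/10*pi_C + 1/10*pi_D + 1/10*pi_E
  pi_C = 1/10*pi_A + 1/10*pi_B + 3/10*pi_C + 1/5*pi_D + 1/5*pi_E
  pi_D = 1/5*pi_A + 1/10*pi_B + 1/10*pi_C + 1/10*pi_D + 1/10*pi_E
  pi_E = 3/10*pi_A + 1/10*pi_B + 1/5*pi_C + 1/2*pi_D + 2/5*pi_E
with normalization: pi_A + pi_B + pi_C + pi_D + pi_E = 1.

Using the first 4 balance equations plus normalization, the linear system A*pi = b is:
  [-7/10, 3/10, 3/10, 1/10, 1/5] . pi = 0
  [1/10, -3/5, 1/10, 1/10, 1/10] . pi = 0
  [1/10, 1/10, -7/10, 1/5, 1/5] . pi = 0
  [1/5, 1/10, 1/10, -9/10, 1/10] . pi = 0
  [1, 1, 1, 1, 1] . pi = 1

Solving yields:
  pi_A = 1417/5803
  pi_B = 1/7
  pi_C = 1040/5803
  pi_D = 722/5803
  pi_E = 1795/5803

Verification (pi * P):
  1417/5803*3/10 + 1/7*3/10 + 1040/5803*3/10 + 722/5803*1/10 + 1795/5803*1/5 = 1417/5803 = pi_A  (ok)
  1417/5803*1/10 + 1/7*2/5 + 1040/5803*1/10 + 722/5803*1/10 + 1795/5803*1/10 = 1/7 = pi_B  (ok)
  1417/5803*1/10 + 1/7*1/10 + 1040/5803*3/10 + 722/5803*1/5 + 1795/5803*1/5 = 1040/5803 = pi_C  (ok)
  1417/5803*1/5 + 1/7*1/10 + 1040/5803*1/10 + 722/5803*1/10 + 1795/5803*1/10 = 722/5803 = pi_D  (ok)
  1417/5803*3/10 + 1/7*1/10 + 1040/5803*1/5 + 722/5803*1/2 + 1795/5803*2/5 = 1795/5803 = pi_E  (ok)

Answer: 1417/5803 1/7 1040/5803 722/5803 1795/5803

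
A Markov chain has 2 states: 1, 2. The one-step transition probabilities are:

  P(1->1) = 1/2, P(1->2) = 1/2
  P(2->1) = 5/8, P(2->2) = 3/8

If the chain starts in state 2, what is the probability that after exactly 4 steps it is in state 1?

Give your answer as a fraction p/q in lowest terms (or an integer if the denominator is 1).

Computing P^4 by repeated multiplication:
P^1 =
  1: [1/2, 1/2]
  2: [5/8, 3/8]
P^2 =
  1: [9/16, 7/16]
  2: [35/64, 29/64]
P^3 =
  1: [71/128, 57/128]
  2: [285/512, 227/512]
P^4 =
  1: [569/1024, 455/1024]
  2: [2275/4096, 1821/4096]

(P^4)[2 -> 1] = 2275/4096

Answer: 2275/4096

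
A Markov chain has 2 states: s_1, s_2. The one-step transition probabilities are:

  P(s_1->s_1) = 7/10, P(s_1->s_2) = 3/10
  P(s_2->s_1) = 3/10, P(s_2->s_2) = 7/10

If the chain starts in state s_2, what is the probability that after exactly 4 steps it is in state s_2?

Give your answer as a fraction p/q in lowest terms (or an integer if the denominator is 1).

Answer: 641/1250

Derivation:
Computing P^4 by repeated multiplication:
P^1 =
  s_1: [7/10, 3/10]
  s_2: [3/10, 7/10]
P^2 =
  s_1: [29/50, 21/50]
  s_2: [21/50, 29/50]
P^3 =
  s_1: [133/250, 117/250]
  s_2: [117/250, 133/250]
P^4 =
  s_1: [641/1250, 609/1250]
  s_2: [609/1250, 641/1250]

(P^4)[s_2 -> s_2] = 641/1250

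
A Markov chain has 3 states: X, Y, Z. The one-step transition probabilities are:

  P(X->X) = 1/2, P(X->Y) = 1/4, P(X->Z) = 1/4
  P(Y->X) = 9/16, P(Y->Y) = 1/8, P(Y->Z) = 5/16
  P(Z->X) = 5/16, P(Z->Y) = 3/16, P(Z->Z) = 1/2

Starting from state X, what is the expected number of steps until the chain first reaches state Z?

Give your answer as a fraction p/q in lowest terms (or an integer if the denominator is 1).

Let h_i = expected steps to first reach Z from state i.
Boundary: h_Z = 0.
First-step equations for the other states:
  h_X = 1 + 1/2*h_X + 1/4*h_Y + 1/4*h_Z
  h_Y = 1 + 9/16*h_X + 1/8*h_Y + 5/16*h_Z

Substituting h_Z = 0 and rearranging gives the linear system (I - Q) h = 1:
  [1/2, -1/4] . (h_X, h_Y) = 1
  [-9/16, 7/8] . (h_X, h_Y) = 1

Solving yields:
  h_X = 72/19
  h_Y = 68/19

Starting state is X, so the expected hitting time is h_X = 72/19.

Answer: 72/19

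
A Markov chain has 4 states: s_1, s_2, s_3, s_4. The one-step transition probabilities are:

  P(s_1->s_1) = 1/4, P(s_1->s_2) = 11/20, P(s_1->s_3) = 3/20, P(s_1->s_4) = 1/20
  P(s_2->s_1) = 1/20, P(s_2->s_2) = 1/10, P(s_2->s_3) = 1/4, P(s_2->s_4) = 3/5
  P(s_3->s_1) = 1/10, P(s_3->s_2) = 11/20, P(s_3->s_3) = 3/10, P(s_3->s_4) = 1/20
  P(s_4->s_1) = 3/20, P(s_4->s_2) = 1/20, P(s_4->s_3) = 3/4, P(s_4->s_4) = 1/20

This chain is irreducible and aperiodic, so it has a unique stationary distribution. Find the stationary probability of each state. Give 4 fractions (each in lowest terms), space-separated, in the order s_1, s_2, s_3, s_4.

Answer: 44/391 7/23 143/391 5/23

Derivation:
The stationary distribution satisfies pi = pi * P, i.e.:
  pi_s_1 = 1/4*pi_s_1 + 1/20*pi_s_2 + 1/10*pi_s_3 + 3/20*pi_s_4
  pi_s_2 = 11/20*pi_s_1 + 1/10*pi_s_2 + 11/20*pi_s_3 + 1/20*pi_s_4
  pi_s_3 = 3/20*pi_s_1 + 1/4*pi_s_2 + 3/10*pi_s_3 + 3/4*pi_s_4
  pi_s_4 = 1/20*pi_s_1 + 3/5*pi_s_2 + 1/20*pi_s_3 + 1/20*pi_s_4
with normalization: pi_s_1 + pi_s_2 + pi_s_3 + pi_s_4 = 1.

Using the first 3 balance equations plus normalization, the linear system A*pi = b is:
  [-3/4, 1/20, 1/10, 3/20] . pi = 0
  [11/20, -9/10, 11/20, 1/20] . pi = 0
  [3/20, 1/4, -7/10, 3/4] . pi = 0
  [1, 1, 1, 1] . pi = 1

Solving yields:
  pi_s_1 = 44/391
  pi_s_2 = 7/23
  pi_s_3 = 143/391
  pi_s_4 = 5/23

Verification (pi * P):
  44/391*1/4 + 7/23*1/20 + 143/391*1/10 + 5/23*3/20 = 44/391 = pi_s_1  (ok)
  44/391*11/20 + 7/23*1/10 + 143/391*11/20 + 5/23*1/20 = 7/23 = pi_s_2  (ok)
  44/391*3/20 + 7/23*1/4 + 143/391*3/10 + 5/23*3/4 = 143/391 = pi_s_3  (ok)
  44/391*1/20 + 7/23*3/5 + 143/391*1/20 + 5/23*1/20 = 5/23 = pi_s_4  (ok)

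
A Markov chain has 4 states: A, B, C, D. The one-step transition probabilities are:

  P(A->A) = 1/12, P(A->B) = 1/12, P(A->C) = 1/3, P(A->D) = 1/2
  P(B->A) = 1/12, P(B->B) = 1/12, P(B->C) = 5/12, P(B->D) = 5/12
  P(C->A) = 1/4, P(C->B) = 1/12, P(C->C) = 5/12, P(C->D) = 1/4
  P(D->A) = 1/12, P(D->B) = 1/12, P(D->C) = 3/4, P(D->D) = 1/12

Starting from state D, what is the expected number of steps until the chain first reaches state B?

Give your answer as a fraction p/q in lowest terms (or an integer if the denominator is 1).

Let h_i = expected steps to first reach B from state i.
Boundary: h_B = 0.
First-step equations for the other states:
  h_A = 1 + 1/12*h_A + 1/12*h_B + 1/3*h_C + 1/2*h_D
  h_C = 1 + 1/4*h_A + 1/12*h_B + 5/12*h_C + 1/4*h_D
  h_D = 1 + 1/12*h_A + 1/12*h_B + 3/4*h_C + 1/12*h_D

Substituting h_B = 0 and rearranging gives the linear system (I - Q) h = 1:
  [11/12, -1/3, -1/2] . (h_A, h_C, h_D) = 1
  [-1/4, 7/12, -1/4] . (h_A, h_C, h_D) = 1
  [-1/12, -3/4, 11/12] . (h_A, h_C, h_D) = 1

Solving yields:
  h_A = 12
  h_C = 12
  h_D = 12

Starting state is D, so the expected hitting time is h_D = 12.

Answer: 12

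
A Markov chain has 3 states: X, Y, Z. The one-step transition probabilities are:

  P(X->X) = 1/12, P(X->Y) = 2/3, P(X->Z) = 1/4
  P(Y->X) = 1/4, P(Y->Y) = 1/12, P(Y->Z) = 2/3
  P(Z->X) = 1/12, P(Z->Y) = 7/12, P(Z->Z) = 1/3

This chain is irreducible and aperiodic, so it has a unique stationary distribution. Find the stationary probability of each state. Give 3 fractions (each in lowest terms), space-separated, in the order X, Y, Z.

Answer: 16/107 85/214 97/214

Derivation:
The stationary distribution satisfies pi = pi * P, i.e.:
  pi_X = 1/12*pi_X + 1/4*pi_Y + 1/12*pi_Z
  pi_Y = 2/3*pi_X + 1/12*pi_Y + 7/12*pi_Z
  pi_Z = 1/4*pi_X + 2/3*pi_Y + 1/3*pi_Z
with normalization: pi_X + pi_Y + pi_Z = 1.

Using the first 2 balance equations plus normalization, the linear system A*pi = b is:
  [-11/12, 1/4, 1/12] . pi = 0
  [2/3, -11/12, 7/12] . pi = 0
  [1, 1, 1] . pi = 1

Solving yields:
  pi_X = 16/107
  pi_Y = 85/214
  pi_Z = 97/214

Verification (pi * P):
  16/107*1/12 + 85/214*1/4 + 97/214*1/12 = 16/107 = pi_X  (ok)
  16/107*2/3 + 85/214*1/12 + 97/214*7/12 = 85/214 = pi_Y  (ok)
  16/107*1/4 + 85/214*2/3 + 97/214*1/3 = 97/214 = pi_Z  (ok)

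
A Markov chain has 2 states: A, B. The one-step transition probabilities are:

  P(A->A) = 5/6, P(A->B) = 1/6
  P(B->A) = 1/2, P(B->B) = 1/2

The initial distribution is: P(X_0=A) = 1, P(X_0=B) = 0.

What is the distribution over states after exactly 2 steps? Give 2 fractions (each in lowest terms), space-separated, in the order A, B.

Answer: 7/9 2/9

Derivation:
Propagating the distribution step by step (d_{t+1} = d_t * P):
d_0 = (A=1, B=0)
  d_1[A] = 1*5/6 + 0*1/2 = 5/6
  d_1[B] = 1*1/6 + 0*1/2 = 1/6
d_1 = (A=5/6, B=1/6)
  d_2[A] = 5/6*5/6 + 1/6*1/2 = 7/9
  d_2[B] = 5/6*1/6 + 1/6*1/2 = 2/9
d_2 = (A=7/9, B=2/9)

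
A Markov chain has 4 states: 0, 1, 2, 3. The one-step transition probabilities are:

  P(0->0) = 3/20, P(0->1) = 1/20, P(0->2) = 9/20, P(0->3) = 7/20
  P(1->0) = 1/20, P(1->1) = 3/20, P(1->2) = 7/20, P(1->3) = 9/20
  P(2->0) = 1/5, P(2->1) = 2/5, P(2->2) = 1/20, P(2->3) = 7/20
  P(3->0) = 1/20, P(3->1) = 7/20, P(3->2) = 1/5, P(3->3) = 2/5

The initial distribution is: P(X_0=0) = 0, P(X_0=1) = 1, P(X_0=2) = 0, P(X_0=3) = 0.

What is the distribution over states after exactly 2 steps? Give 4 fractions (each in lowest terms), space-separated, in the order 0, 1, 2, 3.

Propagating the distribution step by step (d_{t+1} = d_t * P):
d_0 = (0=0, 1=1, 2=0, 3=0)
  d_1[0] = 0*3/20 + 1*1/20 + 0*1/5 + 0*1/20 = 1/20
  d_1[1] = 0*1/20 + 1*3/20 + 0*2/5 + 0*7/20 = 3/20
  d_1[2] = 0*9/20 + 1*7/20 + 0*1/20 + 0*1/5 = 7/20
  d_1[3] = 0*7/20 + 1*9/20 + 0*7/20 + 0*2/5 = 9/20
d_1 = (0=1/20, 1=3/20, 2=7/20, 3=9/20)
  d_2[0] = 1/20*3/20 + 3/20*1/20 + 7/20*1/5 + 9/20*1/20 = 43/400
  d_2[1] = 1/20*1/20 + 3/20*3/20 + 7/20*2/5 + 9/20*7/20 = 129/400
  d_2[2] = 1/20*9/20 + 3/20*7/20 + 7/20*1/20 + 9/20*1/5 = 73/400
  d_2[3] = 1/20*7/20 + 3/20*9/20 + 7/20*7/20 + 9/20*2/5 = 31/80
d_2 = (0=43/400, 1=129/400, 2=73/400, 3=31/80)

Answer: 43/400 129/400 73/400 31/80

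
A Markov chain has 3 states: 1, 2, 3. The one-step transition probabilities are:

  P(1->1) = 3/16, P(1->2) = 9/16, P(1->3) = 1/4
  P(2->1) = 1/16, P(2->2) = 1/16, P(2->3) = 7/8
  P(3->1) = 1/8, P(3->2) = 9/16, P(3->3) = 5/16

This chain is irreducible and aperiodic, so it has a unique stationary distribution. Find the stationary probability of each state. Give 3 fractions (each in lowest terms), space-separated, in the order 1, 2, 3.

The stationary distribution satisfies pi = pi * P, i.e.:
  pi_1 = 3/16*pi_1 + 1/16*pi_2 + 1/8*pi_3
  pi_2 = 9/16*pi_1 + 1/16*pi_2 + 9/16*pi_3
  pi_3 = 1/4*pi_1 + 7/8*pi_2 + 5/16*pi_3
with normalization: pi_1 + pi_2 + pi_3 = 1.

Using the first 2 balance equations plus normalization, the linear system A*pi = b is:
  [-13/16, 1/16, 1/8] . pi = 0
  [9/16, -15/16, 9/16] . pi = 0
  [1, 1, 1] . pi = 1

Solving yields:
  pi_1 = 13/120
  pi_2 = 3/8
  pi_3 = 31/60

Verification (pi * P):
  13/120*3/16 + 3/8*1/16 + 31/60*1/8 = 13/120 = pi_1  (ok)
  13/120*9/16 + 3/8*1/16 + 31/60*9/16 = 3/8 = pi_2  (ok)
  13/120*1/4 + 3/8*7/8 + 31/60*5/16 = 31/60 = pi_3  (ok)

Answer: 13/120 3/8 31/60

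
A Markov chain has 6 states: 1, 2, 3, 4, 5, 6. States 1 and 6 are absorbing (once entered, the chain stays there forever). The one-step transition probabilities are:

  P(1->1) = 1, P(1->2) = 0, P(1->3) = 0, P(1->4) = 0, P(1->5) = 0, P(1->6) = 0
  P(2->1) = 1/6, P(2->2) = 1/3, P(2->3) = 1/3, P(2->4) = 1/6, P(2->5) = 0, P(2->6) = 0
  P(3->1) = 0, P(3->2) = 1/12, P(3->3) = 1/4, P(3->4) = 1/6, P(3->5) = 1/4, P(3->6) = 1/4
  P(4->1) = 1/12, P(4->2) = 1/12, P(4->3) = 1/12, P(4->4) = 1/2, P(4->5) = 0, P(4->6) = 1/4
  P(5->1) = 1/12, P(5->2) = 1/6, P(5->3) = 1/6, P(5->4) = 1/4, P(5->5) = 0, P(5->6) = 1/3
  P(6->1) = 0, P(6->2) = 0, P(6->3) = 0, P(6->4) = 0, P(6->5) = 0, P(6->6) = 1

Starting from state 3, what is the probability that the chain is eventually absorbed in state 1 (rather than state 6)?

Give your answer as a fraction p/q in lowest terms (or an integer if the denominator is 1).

Let a_i = P(absorbed in 1 | start in state i).
Boundary conditions: a_1 = 1, a_6 = 0.
For each transient state i, a_i = sum_j P(i->j) * a_j:
  a_2 = 1/6*a_1 + 1/3*a_2 + 1/3*a_3 + 1/6*a_4 + 0*a_5 + 0*a_6
  a_3 = 0*a_1 + 1/12*a_2 + 1/4*a_3 + 1/6*a_4 + 1/4*a_5 + 1/4*a_6
  a_4 = 1/12*a_1 + 1/12*a_2 + 1/12*a_3 + 1/2*a_4 + 0*a_5 + 1/4*a_6
  a_5 = 1/12*a_1 + 1/6*a_2 + 1/6*a_3 + 1/4*a_4 + 0*a_5 + 1/3*a_6

Substituting a_1 = 1 and a_6 = 0, rearrange to (I - Q) a = r where r[i] = P(i -> 1):
  [2/3, -1/3, -1/6, 0] . (a_2, a_3, a_4, a_5) = 1/6
  [-1/12, 3/4, -1/6, -1/4] . (a_2, a_3, a_4, a_5) = 0
  [-1/12, -1/12, 1/2, 0] . (a_2, a_3, a_4, a_5) = 1/12
  [-1/6, -1/6, -1/4, 1] . (a_2, a_3, a_4, a_5) = 1/12

Solving yields:
  a_2 = 131/319
  a_3 = 60/319
  a_4 = 85/319
  a_5 = 239/957

Starting state is 3, so the absorption probability is a_3 = 60/319.

Answer: 60/319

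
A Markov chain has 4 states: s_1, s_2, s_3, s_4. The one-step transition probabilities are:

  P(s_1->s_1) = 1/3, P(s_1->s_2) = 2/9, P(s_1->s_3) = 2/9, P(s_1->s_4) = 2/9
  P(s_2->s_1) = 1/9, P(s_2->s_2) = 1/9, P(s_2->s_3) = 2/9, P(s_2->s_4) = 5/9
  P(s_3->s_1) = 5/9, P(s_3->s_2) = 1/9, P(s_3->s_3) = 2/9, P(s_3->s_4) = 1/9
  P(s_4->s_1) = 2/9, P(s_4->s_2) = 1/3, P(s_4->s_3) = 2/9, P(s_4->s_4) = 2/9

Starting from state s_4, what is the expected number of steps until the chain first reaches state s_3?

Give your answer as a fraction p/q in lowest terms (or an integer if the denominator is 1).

Let h_i = expected steps to first reach s_3 from state i.
Boundary: h_s_3 = 0.
First-step equations for the other states:
  h_s_1 = 1 + 1/3*h_s_1 + 2/9*h_s_2 + 2/9*h_s_3 + 2/9*h_s_4
  h_s_2 = 1 + 1/9*h_s_1 + 1/9*h_s_2 + 2/9*h_s_3 + 5/9*h_s_4
  h_s_4 = 1 + 2/9*h_s_1 + 1/3*h_s_2 + 2/9*h_s_3 + 2/9*h_s_4

Substituting h_s_3 = 0 and rearranging gives the linear system (I - Q) h = 1:
  [2/3, -2/9, -2/9] . (h_s_1, h_s_2, h_s_4) = 1
  [-1/9, 8/9, -5/9] . (h_s_1, h_s_2, h_s_4) = 1
  [-2/9, -1/3, 7/9] . (h_s_1, h_s_2, h_s_4) = 1

Solving yields:
  h_s_1 = 9/2
  h_s_2 = 9/2
  h_s_4 = 9/2

Starting state is s_4, so the expected hitting time is h_s_4 = 9/2.

Answer: 9/2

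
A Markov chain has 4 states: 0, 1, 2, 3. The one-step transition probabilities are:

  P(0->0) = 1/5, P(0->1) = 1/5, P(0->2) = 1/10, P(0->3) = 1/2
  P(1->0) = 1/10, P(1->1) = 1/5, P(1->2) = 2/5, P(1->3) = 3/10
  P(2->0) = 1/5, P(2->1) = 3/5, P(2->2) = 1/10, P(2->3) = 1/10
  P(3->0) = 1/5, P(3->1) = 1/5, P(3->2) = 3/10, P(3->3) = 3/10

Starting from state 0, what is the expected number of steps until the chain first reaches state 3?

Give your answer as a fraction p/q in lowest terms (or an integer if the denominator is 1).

Let h_i = expected steps to first reach 3 from state i.
Boundary: h_3 = 0.
First-step equations for the other states:
  h_0 = 1 + 1/5*h_0 + 1/5*h_1 + 1/10*h_2 + 1/2*h_3
  h_1 = 1 + 1/10*h_0 + 1/5*h_1 + 2/5*h_2 + 3/10*h_3
  h_2 = 1 + 1/5*h_0 + 3/5*h_1 + 1/10*h_2 + 1/10*h_3

Substituting h_3 = 0 and rearranging gives the linear system (I - Q) h = 1:
  [4/5, -1/5, -1/10] . (h_0, h_1, h_2) = 1
  [-1/10, 4/5, -2/5] . (h_0, h_1, h_2) = 1
  [-1/5, -3/5, 9/10] . (h_0, h_1, h_2) = 1

Solving yields:
  h_0 = 110/41
  h_1 = 150/41
  h_2 = 170/41

Starting state is 0, so the expected hitting time is h_0 = 110/41.

Answer: 110/41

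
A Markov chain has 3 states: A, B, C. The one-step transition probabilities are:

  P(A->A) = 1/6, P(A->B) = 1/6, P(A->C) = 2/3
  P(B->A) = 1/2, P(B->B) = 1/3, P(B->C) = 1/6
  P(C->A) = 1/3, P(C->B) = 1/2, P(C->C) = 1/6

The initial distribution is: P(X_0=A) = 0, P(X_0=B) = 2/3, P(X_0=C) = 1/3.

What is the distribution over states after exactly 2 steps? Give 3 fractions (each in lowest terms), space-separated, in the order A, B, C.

Answer: 35/108 31/108 7/18

Derivation:
Propagating the distribution step by step (d_{t+1} = d_t * P):
d_0 = (A=0, B=2/3, C=1/3)
  d_1[A] = 0*1/6 + 2/3*1/2 + 1/3*1/3 = 4/9
  d_1[B] = 0*1/6 + 2/3*1/3 + 1/3*1/2 = 7/18
  d_1[C] = 0*2/3 + 2/3*1/6 + 1/3*1/6 = 1/6
d_1 = (A=4/9, B=7/18, C=1/6)
  d_2[A] = 4/9*1/6 + 7/18*1/2 + 1/6*1/3 = 35/108
  d_2[B] = 4/9*1/6 + 7/18*1/3 + 1/6*1/2 = 31/108
  d_2[C] = 4/9*2/3 + 7/18*1/6 + 1/6*1/6 = 7/18
d_2 = (A=35/108, B=31/108, C=7/18)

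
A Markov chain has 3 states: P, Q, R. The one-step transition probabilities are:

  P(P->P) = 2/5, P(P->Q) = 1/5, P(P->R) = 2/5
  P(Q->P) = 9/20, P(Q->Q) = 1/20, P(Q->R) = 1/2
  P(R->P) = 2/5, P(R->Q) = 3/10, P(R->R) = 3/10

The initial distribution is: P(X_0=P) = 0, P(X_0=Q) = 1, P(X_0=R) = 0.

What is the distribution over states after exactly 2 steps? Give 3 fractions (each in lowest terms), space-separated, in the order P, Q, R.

Propagating the distribution step by step (d_{t+1} = d_t * P):
d_0 = (P=0, Q=1, R=0)
  d_1[P] = 0*2/5 + 1*9/20 + 0*2/5 = 9/20
  d_1[Q] = 0*1/5 + 1*1/20 + 0*3/10 = 1/20
  d_1[R] = 0*2/5 + 1*1/2 + 0*3/10 = 1/2
d_1 = (P=9/20, Q=1/20, R=1/2)
  d_2[P] = 9/20*2/5 + 1/20*9/20 + 1/2*2/5 = 161/400
  d_2[Q] = 9/20*1/5 + 1/20*1/20 + 1/2*3/10 = 97/400
  d_2[R] = 9/20*2/5 + 1/20*1/2 + 1/2*3/10 = 71/200
d_2 = (P=161/400, Q=97/400, R=71/200)

Answer: 161/400 97/400 71/200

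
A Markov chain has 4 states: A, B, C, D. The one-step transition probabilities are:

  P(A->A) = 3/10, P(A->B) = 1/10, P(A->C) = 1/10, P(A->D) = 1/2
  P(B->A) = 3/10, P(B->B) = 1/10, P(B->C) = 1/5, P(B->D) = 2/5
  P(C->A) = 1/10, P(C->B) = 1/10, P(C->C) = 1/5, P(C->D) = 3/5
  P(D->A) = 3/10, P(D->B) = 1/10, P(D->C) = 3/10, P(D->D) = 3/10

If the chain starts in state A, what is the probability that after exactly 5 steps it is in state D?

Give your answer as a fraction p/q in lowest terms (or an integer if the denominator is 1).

Computing P^5 by repeated multiplication:
P^1 =
  A: [3/10, 1/10, 1/10, 1/2]
  B: [3/10, 1/10, 1/5, 2/5]
  C: [1/10, 1/10, 1/5, 3/5]
  D: [3/10, 1/10, 3/10, 3/10]
P^2 =
  A: [7/25, 1/10, 11/50, 2/5]
  B: [13/50, 1/10, 21/100, 43/100]
  C: [13/50, 1/10, 1/4, 39/100]
  D: [6/25, 1/10, 1/5, 23/50]
P^3 =
  A: [32/125, 1/10, 53/250, 54/125]
  B: [129/500, 1/10, 217/1000, 17/40]
  C: [1/4, 1/10, 213/1000, 437/1000]
  D: [13/50, 1/10, 111/500, 209/500]
P^4 =
  A: [161/625, 1/10, 136/625, 531/1250]
  B: [1283/5000, 1/10, 2167/10000, 4267/10000]
  C: [1287/5000, 1/10, 2187/10000, 4239/10000]
  D: [639/2500, 1/10, 1079/5000, 2143/5000]
P^5 =
  A: [1603/6250, 1/10, 2709/12500, 1067/2500]
  B: [12833/50000, 1/10, 21701/100000, 42633/100000]
  C: [12813/50000, 1/10, 4333/20000, 42709/100000]
  D: [6421/25000, 1/10, 2173/10000, 21293/50000]

(P^5)[A -> D] = 1067/2500

Answer: 1067/2500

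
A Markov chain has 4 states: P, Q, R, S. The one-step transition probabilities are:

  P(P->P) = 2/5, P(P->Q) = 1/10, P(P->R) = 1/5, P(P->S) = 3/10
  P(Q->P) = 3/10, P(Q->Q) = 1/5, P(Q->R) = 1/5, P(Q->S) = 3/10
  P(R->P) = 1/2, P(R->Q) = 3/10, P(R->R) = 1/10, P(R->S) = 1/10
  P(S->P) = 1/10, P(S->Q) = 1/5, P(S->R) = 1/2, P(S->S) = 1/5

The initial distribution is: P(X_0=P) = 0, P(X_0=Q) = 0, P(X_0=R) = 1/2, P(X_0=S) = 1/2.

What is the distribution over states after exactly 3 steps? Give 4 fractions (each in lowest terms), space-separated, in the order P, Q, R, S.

Answer: 167/500 371/2000 123/500 469/2000

Derivation:
Propagating the distribution step by step (d_{t+1} = d_t * P):
d_0 = (P=0, Q=0, R=1/2, S=1/2)
  d_1[P] = 0*2/5 + 0*3/10 + 1/2*1/2 + 1/2*1/10 = 3/10
  d_1[Q] = 0*1/10 + 0*1/5 + 1/2*3/10 + 1/2*1/5 = 1/4
  d_1[R] = 0*1/5 + 0*1/5 + 1/2*1/10 + 1/2*1/2 = 3/10
  d_1[S] = 0*3/10 + 0*3/10 + 1/2*1/10 + 1/2*1/5 = 3/20
d_1 = (P=3/10, Q=1/4, R=3/10, S=3/20)
  d_2[P] = 3/10*2/5 + 1/4*3/10 + 3/10*1/2 + 3/20*1/10 = 9/25
  d_2[Q] = 3/10*1/10 + 1/4*1/5 + 3/10*3/10 + 3/20*1/5 = 1/5
  d_2[R] = 3/10*1/5 + 1/4*1/5 + 3/10*1/10 + 3/20*1/2 = 43/200
  d_2[S] = 3/10*3/10 + 1/4*3/10 + 3/10*1/10 + 3/20*1/5 = 9/40
d_2 = (P=9/25, Q=1/5, R=43/200, S=9/40)
  d_3[P] = 9/25*2/5 + 1/5*3/10 + 43/200*1/2 + 9/40*1/10 = 167/500
  d_3[Q] = 9/25*1/10 + 1/5*1/5 + 43/200*3/10 + 9/40*1/5 = 371/2000
  d_3[R] = 9/25*1/5 + 1/5*1/5 + 43/200*1/10 + 9/40*1/2 = 123/500
  d_3[S] = 9/25*3/10 + 1/5*3/10 + 43/200*1/10 + 9/40*1/5 = 469/2000
d_3 = (P=167/500, Q=371/2000, R=123/500, S=469/2000)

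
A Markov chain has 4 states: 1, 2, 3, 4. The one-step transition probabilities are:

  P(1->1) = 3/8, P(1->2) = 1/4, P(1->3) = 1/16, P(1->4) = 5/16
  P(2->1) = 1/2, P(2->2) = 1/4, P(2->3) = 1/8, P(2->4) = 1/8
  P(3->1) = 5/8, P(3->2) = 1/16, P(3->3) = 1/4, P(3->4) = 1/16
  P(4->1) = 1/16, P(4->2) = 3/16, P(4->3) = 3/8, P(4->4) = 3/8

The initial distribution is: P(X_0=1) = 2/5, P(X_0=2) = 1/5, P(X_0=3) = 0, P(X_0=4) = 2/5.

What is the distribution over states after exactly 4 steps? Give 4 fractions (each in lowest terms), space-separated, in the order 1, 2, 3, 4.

Propagating the distribution step by step (d_{t+1} = d_t * P):
d_0 = (1=2/5, 2=1/5, 3=0, 4=2/5)
  d_1[1] = 2/5*3/8 + 1/5*1/2 + 0*5/8 + 2/5*1/16 = 11/40
  d_1[2] = 2/5*1/4 + 1/5*1/4 + 0*1/16 + 2/5*3/16 = 9/40
  d_1[3] = 2/5*1/16 + 1/5*1/8 + 0*1/4 + 2/5*3/8 = 1/5
  d_1[4] = 2/5*5/16 + 1/5*1/8 + 0*1/16 + 2/5*3/8 = 3/10
d_1 = (1=11/40, 2=9/40, 3=1/5, 4=3/10)
  d_2[1] = 11/40*3/8 + 9/40*1/2 + 1/5*5/8 + 3/10*1/16 = 23/64
  d_2[2] = 11/40*1/4 + 9/40*1/4 + 1/5*1/16 + 3/10*3/16 = 31/160
  d_2[3] = 11/40*1/16 + 9/40*1/8 + 1/5*1/4 + 3/10*3/8 = 133/640
  d_2[4] = 11/40*5/16 + 9/40*1/8 + 1/5*1/16 + 3/10*3/8 = 153/640
d_2 = (1=23/64, 2=31/160, 3=133/640, 4=153/640)
  d_3[1] = 23/64*3/8 + 31/160*1/2 + 133/640*5/8 + 153/640*1/16 = 771/2048
  d_3[2] = 23/64*1/4 + 31/160*1/4 + 133/640*1/16 + 153/640*3/16 = 251/1280
  d_3[3] = 23/64*1/16 + 31/160*1/8 + 133/640*1/4 + 153/640*3/8 = 241/1280
  d_3[4] = 23/64*5/16 + 31/160*1/8 + 133/640*1/16 + 153/640*3/8 = 2449/10240
d_3 = (1=771/2048, 2=251/1280, 3=241/1280, 4=2449/10240)
  d_4[1] = 771/2048*3/8 + 251/1280*1/2 + 241/1280*5/8 + 2449/10240*1/16 = 60923/163840
  d_4[2] = 771/2048*1/4 + 251/1280*1/4 + 241/1280*1/16 + 2449/10240*3/16 = 32727/163840
  d_4[3] = 771/2048*1/16 + 251/1280*1/8 + 241/1280*1/4 + 2449/10240*3/8 = 30277/163840
  d_4[4] = 771/2048*5/16 + 251/1280*1/8 + 241/1280*1/16 + 2449/10240*3/8 = 39913/163840
d_4 = (1=60923/163840, 2=32727/163840, 3=30277/163840, 4=39913/163840)

Answer: 60923/163840 32727/163840 30277/163840 39913/163840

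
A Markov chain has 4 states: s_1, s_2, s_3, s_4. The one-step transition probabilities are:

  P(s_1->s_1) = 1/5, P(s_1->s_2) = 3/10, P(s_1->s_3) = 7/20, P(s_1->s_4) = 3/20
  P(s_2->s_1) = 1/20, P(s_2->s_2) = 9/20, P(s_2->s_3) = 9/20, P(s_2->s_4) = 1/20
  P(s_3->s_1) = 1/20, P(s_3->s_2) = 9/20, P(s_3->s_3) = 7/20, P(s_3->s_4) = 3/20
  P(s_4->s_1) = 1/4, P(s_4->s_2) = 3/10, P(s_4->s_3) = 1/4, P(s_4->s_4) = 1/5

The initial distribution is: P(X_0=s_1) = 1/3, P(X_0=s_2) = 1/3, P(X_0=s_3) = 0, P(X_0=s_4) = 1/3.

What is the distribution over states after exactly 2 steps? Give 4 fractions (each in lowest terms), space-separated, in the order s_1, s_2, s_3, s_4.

Answer: 61/600 81/200 223/600 73/600

Derivation:
Propagating the distribution step by step (d_{t+1} = d_t * P):
d_0 = (s_1=1/3, s_2=1/3, s_3=0, s_4=1/3)
  d_1[s_1] = 1/3*1/5 + 1/3*1/20 + 0*1/20 + 1/3*1/4 = 1/6
  d_1[s_2] = 1/3*3/10 + 1/3*9/20 + 0*9/20 + 1/3*3/10 = 7/20
  d_1[s_3] = 1/3*7/20 + 1/3*9/20 + 0*7/20 + 1/3*1/4 = 7/20
  d_1[s_4] = 1/3*3/20 + 1/3*1/20 + 0*3/20 + 1/3*1/5 = 2/15
d_1 = (s_1=1/6, s_2=7/20, s_3=7/20, s_4=2/15)
  d_2[s_1] = 1/6*1/5 + 7/20*1/20 + 7/20*1/20 + 2/15*1/4 = 61/600
  d_2[s_2] = 1/6*3/10 + 7/20*9/20 + 7/20*9/20 + 2/15*3/10 = 81/200
  d_2[s_3] = 1/6*7/20 + 7/20*9/20 + 7/20*7/20 + 2/15*1/4 = 223/600
  d_2[s_4] = 1/6*3/20 + 7/20*1/20 + 7/20*3/20 + 2/15*1/5 = 73/600
d_2 = (s_1=61/600, s_2=81/200, s_3=223/600, s_4=73/600)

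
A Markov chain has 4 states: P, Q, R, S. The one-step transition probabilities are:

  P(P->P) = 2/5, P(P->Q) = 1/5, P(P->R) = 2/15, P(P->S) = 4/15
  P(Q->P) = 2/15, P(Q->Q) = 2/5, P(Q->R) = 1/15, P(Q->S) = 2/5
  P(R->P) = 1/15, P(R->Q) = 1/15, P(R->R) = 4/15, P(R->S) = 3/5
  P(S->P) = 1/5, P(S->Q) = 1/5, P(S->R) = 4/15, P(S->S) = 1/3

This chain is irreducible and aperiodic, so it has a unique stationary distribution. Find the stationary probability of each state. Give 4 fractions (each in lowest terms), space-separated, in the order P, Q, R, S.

The stationary distribution satisfies pi = pi * P, i.e.:
  pi_P = 2/5*pi_P + 2/15*pi_Q + 1/15*pi_R + 1/5*pi_S
  pi_Q = 1/5*pi_P + 2/5*pi_Q + 1/15*pi_R + 1/5*pi_S
  pi_R = 2/15*pi_P + 1/15*pi_Q + 4/15*pi_R + 4/15*pi_S
  pi_S = 4/15*pi_P + 2/5*pi_Q + 3/5*pi_R + 1/3*pi_S
with normalization: pi_P + pi_Q + pi_R + pi_S = 1.

Using the first 3 balance equations plus normalization, the linear system A*pi = b is:
  [-3/5, 2/15, 1/15, 1/5] . pi = 0
  [1/5, -3/5, 1/15, 1/5] . pi = 0
  [2/15, 1/15, -11/15, 4/15] . pi = 0
  [1, 1, 1, 1] . pi = 1

Solving yields:
  pi_P = 407/2044
  pi_Q = 111/511
  pi_R = 201/1022
  pi_S = 113/292

Verification (pi * P):
  407/2044*2/5 + 111/511*2/15 + 201/1022*1/15 + 113/292*1/5 = 407/2044 = pi_P  (ok)
  407/2044*1/5 + 111/511*2/5 + 201/1022*1/15 + 113/292*1/5 = 111/511 = pi_Q  (ok)
  407/2044*2/15 + 111/511*1/15 + 201/1022*4/15 + 113/292*4/15 = 201/1022 = pi_R  (ok)
  407/2044*4/15 + 111/511*2/5 + 201/1022*3/5 + 113/292*1/3 = 113/292 = pi_S  (ok)

Answer: 407/2044 111/511 201/1022 113/292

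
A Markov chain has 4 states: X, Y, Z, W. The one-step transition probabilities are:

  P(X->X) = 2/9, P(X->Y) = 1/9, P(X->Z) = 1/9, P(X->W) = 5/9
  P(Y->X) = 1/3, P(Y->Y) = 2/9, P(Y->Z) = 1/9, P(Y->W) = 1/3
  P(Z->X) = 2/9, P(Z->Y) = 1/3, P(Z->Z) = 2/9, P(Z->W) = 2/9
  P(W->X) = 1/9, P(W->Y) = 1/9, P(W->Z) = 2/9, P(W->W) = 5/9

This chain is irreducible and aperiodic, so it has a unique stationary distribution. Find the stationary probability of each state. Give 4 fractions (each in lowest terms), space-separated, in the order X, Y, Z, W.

The stationary distribution satisfies pi = pi * P, i.e.:
  pi_X = 2/9*pi_X + 1/3*pi_Y + 2/9*pi_Z + 1/9*pi_W
  pi_Y = 1/9*pi_X + 2/9*pi_Y + 1/3*pi_Z + 1/9*pi_W
  pi_Z = 1/9*pi_X + 1/9*pi_Y + 2/9*pi_Z + 2/9*pi_W
  pi_W = 5/9*pi_X + 1/3*pi_Y + 2/9*pi_Z + 5/9*pi_W
with normalization: pi_X + pi_Y + pi_Z + pi_W = 1.

Using the first 3 balance equations plus normalization, the linear system A*pi = b is:
  [-7/9, 1/3, 2/9, 1/9] . pi = 0
  [1/9, -7/9, 1/3, 1/9] . pi = 0
  [1/9, 1/9, -7/9, 2/9] . pi = 0
  [1, 1, 1, 1] . pi = 1

Solving yields:
  pi_X = 115/604
  pi_Y = 103/604
  pi_Z = 55/302
  pi_W = 69/151

Verification (pi * P):
  115/604*2/9 + 103/604*1/3 + 55/302*2/9 + 69/151*1/9 = 115/604 = pi_X  (ok)
  115/604*1/9 + 103/604*2/9 + 55/302*1/3 + 69/151*1/9 = 103/604 = pi_Y  (ok)
  115/604*1/9 + 103/604*1/9 + 55/302*2/9 + 69/151*2/9 = 55/302 = pi_Z  (ok)
  115/604*5/9 + 103/604*1/3 + 55/302*2/9 + 69/151*5/9 = 69/151 = pi_W  (ok)

Answer: 115/604 103/604 55/302 69/151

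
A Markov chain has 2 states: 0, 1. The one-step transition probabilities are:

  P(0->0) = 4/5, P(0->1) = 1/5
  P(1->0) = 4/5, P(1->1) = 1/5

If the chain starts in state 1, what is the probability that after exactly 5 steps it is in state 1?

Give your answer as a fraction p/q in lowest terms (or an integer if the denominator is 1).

Computing P^5 by repeated multiplication:
P^1 =
  0: [4/5, 1/5]
  1: [4/5, 1/5]
P^2 =
  0: [4/5, 1/5]
  1: [4/5, 1/5]
P^3 =
  0: [4/5, 1/5]
  1: [4/5, 1/5]
P^4 =
  0: [4/5, 1/5]
  1: [4/5, 1/5]
P^5 =
  0: [4/5, 1/5]
  1: [4/5, 1/5]

(P^5)[1 -> 1] = 1/5

Answer: 1/5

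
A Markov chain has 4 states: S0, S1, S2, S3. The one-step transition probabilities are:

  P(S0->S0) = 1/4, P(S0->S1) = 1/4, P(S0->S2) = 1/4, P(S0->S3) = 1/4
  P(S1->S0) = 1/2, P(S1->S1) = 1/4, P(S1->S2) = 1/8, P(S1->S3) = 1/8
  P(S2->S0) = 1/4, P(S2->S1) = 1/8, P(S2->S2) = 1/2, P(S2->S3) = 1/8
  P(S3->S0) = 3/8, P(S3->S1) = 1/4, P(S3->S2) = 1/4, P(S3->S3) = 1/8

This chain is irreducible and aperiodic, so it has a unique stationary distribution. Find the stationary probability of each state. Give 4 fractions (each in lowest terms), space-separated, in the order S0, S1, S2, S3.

The stationary distribution satisfies pi = pi * P, i.e.:
  pi_S0 = 1/4*pi_S0 + 1/2*pi_S1 + 1/4*pi_S2 + 3/8*pi_S3
  pi_S1 = 1/4*pi_S0 + 1/4*pi_S1 + 1/8*pi_S2 + 1/4*pi_S3
  pi_S2 = 1/4*pi_S0 + 1/8*pi_S1 + 1/2*pi_S2 + 1/4*pi_S3
  pi_S3 = 1/4*pi_S0 + 1/8*pi_S1 + 1/8*pi_S2 + 1/8*pi_S3
with normalization: pi_S0 + pi_S1 + pi_S2 + pi_S3 = 1.

Using the first 3 balance equations plus normalization, the linear system A*pi = b is:
  [-3/4, 1/2, 1/4, 3/8] . pi = 0
  [1/4, -3/4, 1/8, 1/4] . pi = 0
  [1/4, 1/8, -1/2, 1/4] . pi = 0
  [1, 1, 1, 1] . pi = 1

Solving yields:
  pi_S0 = 137/423
  pi_S1 = 10/47
  pi_S2 = 14/47
  pi_S3 = 70/423

Verification (pi * P):
  137/423*1/4 + 10/47*1/2 + 14/47*1/4 + 70/423*3/8 = 137/423 = pi_S0  (ok)
  137/423*1/4 + 10/47*1/4 + 14/47*1/8 + 70/423*1/4 = 10/47 = pi_S1  (ok)
  137/423*1/4 + 10/47*1/8 + 14/47*1/2 + 70/423*1/4 = 14/47 = pi_S2  (ok)
  137/423*1/4 + 10/47*1/8 + 14/47*1/8 + 70/423*1/8 = 70/423 = pi_S3  (ok)

Answer: 137/423 10/47 14/47 70/423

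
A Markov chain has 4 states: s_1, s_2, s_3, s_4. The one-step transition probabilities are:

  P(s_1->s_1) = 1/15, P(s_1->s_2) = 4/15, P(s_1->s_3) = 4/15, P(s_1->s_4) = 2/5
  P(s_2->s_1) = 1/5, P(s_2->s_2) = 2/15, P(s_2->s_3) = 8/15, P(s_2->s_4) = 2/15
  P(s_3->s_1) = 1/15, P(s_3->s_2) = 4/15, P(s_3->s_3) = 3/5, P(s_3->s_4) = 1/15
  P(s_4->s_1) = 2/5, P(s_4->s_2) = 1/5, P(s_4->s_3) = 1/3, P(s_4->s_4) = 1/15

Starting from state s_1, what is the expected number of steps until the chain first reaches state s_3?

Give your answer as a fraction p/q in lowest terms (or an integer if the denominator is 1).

Let h_i = expected steps to first reach s_3 from state i.
Boundary: h_s_3 = 0.
First-step equations for the other states:
  h_s_1 = 1 + 1/15*h_s_1 + 4/15*h_s_2 + 4/15*h_s_3 + 2/5*h_s_4
  h_s_2 = 1 + 1/5*h_s_1 + 2/15*h_s_2 + 8/15*h_s_3 + 2/15*h_s_4
  h_s_4 = 1 + 2/5*h_s_1 + 1/5*h_s_2 + 1/3*h_s_3 + 1/15*h_s_4

Substituting h_s_3 = 0 and rearranging gives the linear system (I - Q) h = 1:
  [14/15, -4/15, -2/5] . (h_s_1, h_s_2, h_s_4) = 1
  [-1/5, 13/15, -2/15] . (h_s_1, h_s_2, h_s_4) = 1
  [-2/5, -1/5, 14/15] . (h_s_1, h_s_2, h_s_4) = 1

Solving yields:
  h_s_1 = 2520/863
  h_s_2 = 1950/863
  h_s_4 = 4845/1726

Starting state is s_1, so the expected hitting time is h_s_1 = 2520/863.

Answer: 2520/863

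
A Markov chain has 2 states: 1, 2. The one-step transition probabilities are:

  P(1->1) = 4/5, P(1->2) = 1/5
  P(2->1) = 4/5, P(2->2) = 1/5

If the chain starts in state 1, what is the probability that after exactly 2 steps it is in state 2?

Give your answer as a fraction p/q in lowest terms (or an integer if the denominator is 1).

Computing P^2 by repeated multiplication:
P^1 =
  1: [4/5, 1/5]
  2: [4/5, 1/5]
P^2 =
  1: [4/5, 1/5]
  2: [4/5, 1/5]

(P^2)[1 -> 2] = 1/5

Answer: 1/5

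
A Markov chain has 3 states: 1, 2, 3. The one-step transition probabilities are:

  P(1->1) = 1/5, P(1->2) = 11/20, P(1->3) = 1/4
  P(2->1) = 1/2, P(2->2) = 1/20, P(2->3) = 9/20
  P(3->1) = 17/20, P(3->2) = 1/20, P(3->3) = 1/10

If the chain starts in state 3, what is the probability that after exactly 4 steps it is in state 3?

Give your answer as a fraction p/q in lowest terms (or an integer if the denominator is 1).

Computing P^4 by repeated multiplication:
P^1 =
  1: [1/5, 11/20, 1/4]
  2: [1/2, 1/20, 9/20]
  3: [17/20, 1/20, 1/10]
P^2 =
  1: [211/400, 3/20, 129/400]
  2: [203/400, 3/10, 77/400]
  3: [7/25, 19/40, 49/200]
P^3 =
  1: [3637/8000, 251/800, 1853/8000]
  2: [3321/8000, 243/800, 2249/8000]
  3: [2007/4000, 19/100, 1233/4000]
P^4 =
  1: [71149/160000, 4437/16000, 44481/160000]
  2: [75817/160000, 4121/16000, 42973/160000]
  3: [36589/80000, 2407/8000, 19341/80000]

(P^4)[3 -> 3] = 19341/80000

Answer: 19341/80000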